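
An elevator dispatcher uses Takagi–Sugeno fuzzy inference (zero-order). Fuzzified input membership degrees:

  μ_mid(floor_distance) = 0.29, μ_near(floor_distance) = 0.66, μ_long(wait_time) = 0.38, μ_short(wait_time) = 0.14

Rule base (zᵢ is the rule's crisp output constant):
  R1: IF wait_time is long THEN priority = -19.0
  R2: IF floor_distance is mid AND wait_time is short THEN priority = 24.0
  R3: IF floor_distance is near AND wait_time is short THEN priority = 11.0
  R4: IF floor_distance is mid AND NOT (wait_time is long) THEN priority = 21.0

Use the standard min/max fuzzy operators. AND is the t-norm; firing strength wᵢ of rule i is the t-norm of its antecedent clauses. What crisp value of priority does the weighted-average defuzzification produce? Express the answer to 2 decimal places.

R1 (z=-19.0): long=0.38 → w = 0.38
R2 (z=24.0): mid=0.29, short=0.14; AND[min(a, b)] → w = 0.14
R3 (z=11.0): near=0.66, short=0.14; AND[min(a, b)] → w = 0.14
R4 (z=21.0): mid=0.29, ¬long=1−0.38=0.62; AND[min(a, b)] → w = 0.29
Weighted average = (0.38·-19.0 + 0.14·24.0 + 0.14·11.0 + 0.29·21.0) / (0.38 + 0.14 + 0.14 + 0.29)
  = 3.7700 / 0.9500 = 3.97

3.97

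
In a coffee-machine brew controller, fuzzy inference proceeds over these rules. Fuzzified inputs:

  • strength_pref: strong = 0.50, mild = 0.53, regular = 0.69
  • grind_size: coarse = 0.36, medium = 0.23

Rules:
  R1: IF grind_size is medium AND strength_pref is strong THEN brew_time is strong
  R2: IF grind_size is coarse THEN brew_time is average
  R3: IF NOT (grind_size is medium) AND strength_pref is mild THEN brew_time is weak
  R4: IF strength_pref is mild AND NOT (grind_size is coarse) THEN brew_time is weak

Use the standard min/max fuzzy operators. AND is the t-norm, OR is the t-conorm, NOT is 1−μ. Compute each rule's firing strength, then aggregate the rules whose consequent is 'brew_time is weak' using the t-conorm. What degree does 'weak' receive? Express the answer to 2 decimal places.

R1: medium=0.23, strong=0.50; AND[min(a, b)] → w = 0.23
R2: coarse=0.36 → w = 0.36
R3: ¬medium=1−0.23=0.77, mild=0.53; AND[min(a, b)] → w = 0.53
R4: mild=0.53, ¬coarse=1−0.36=0.64; AND[min(a, b)] → w = 0.53
Rules with consequent 'weak': {R3, R4} → strengths 0.53, 0.53
Aggregate via t-conorm [max(a, b)]: 0.53

0.53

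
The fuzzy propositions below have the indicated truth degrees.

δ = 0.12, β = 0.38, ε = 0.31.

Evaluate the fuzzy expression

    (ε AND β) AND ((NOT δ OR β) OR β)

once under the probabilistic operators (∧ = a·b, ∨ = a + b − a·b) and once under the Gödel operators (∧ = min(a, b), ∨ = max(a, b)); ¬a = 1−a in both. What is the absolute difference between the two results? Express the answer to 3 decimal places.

Under probabilistic:
  ε AND β = a·b on (0.3100, 0.3800) = 0.1178
  NOT δ = 1 − 0.1200 = 0.8800
  NOT δ OR β = a + b − a·b on (0.8800, 0.3800) = 0.9256
  (NOT δ OR β) OR β = a + b − a·b on (0.9256, 0.3800) = 0.9539
  (ε AND β) AND ((NOT δ OR β) OR β) = a·b on (0.1178, 0.9539) = 0.1124
  → value = 0.1124
Under Gödel:
  ε AND β = min(a, b) on (0.31, 0.38) = 0.31
  NOT δ = 1 − 0.12 = 0.88
  NOT δ OR β = max(a, b) on (0.88, 0.38) = 0.88
  (NOT δ OR β) OR β = max(a, b) on (0.88, 0.38) = 0.88
  (ε AND β) AND ((NOT δ OR β) OR β) = min(a, b) on (0.31, 0.88) = 0.31
  → value = 0.3100
|0.1124 − 0.3100| = 0.198

0.198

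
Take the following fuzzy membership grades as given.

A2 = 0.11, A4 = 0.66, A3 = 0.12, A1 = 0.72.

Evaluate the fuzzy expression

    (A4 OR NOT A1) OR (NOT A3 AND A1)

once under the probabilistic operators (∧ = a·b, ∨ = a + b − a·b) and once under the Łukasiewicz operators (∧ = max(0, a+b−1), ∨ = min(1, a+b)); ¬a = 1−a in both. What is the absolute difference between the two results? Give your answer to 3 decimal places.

Under probabilistic:
  NOT A1 = 1 − 0.7200 = 0.2800
  A4 OR NOT A1 = a + b − a·b on (0.6600, 0.2800) = 0.7552
  NOT A3 = 1 − 0.1200 = 0.8800
  NOT A3 AND A1 = a·b on (0.8800, 0.7200) = 0.6336
  (A4 OR NOT A1) OR (NOT A3 AND A1) = a + b − a·b on (0.7552, 0.6336) = 0.9103
  → value = 0.9103
Under Łukasiewicz:
  NOT A1 = 1 − 0.72 = 0.28
  A4 OR NOT A1 = min(1, a+b) on (0.66, 0.28) = 0.94
  NOT A3 = 1 − 0.12 = 0.88
  NOT A3 AND A1 = max(0, a+b−1) on (0.88, 0.72) = 0.60
  (A4 OR NOT A1) OR (NOT A3 AND A1) = min(1, a+b) on (0.94, 0.60) = 1.00
  → value = 1.0000
|0.9103 − 1.0000| = 0.090

0.090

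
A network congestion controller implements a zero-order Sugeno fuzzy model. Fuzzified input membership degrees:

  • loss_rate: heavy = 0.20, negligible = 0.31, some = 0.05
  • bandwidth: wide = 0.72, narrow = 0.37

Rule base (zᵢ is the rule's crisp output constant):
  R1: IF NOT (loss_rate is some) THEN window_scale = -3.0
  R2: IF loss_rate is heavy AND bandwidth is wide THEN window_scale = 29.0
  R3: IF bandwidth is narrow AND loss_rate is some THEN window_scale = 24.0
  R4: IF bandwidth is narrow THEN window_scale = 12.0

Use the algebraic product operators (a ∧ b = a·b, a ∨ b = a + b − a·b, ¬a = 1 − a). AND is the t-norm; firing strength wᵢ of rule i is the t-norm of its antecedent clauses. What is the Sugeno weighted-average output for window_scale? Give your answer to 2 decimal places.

R1 (z=-3.0): ¬some=1−0.05=0.95 → w = 0.9500
R2 (z=29.0): heavy=0.20, wide=0.72; AND[a·b] → w = 0.1440
R3 (z=24.0): narrow=0.37, some=0.05; AND[a·b] → w = 0.0185
R4 (z=12.0): narrow=0.37 → w = 0.3700
Weighted average = (0.9500·-3.0 + 0.1440·29.0 + 0.0185·24.0 + 0.3700·12.0) / (0.9500 + 0.1440 + 0.0185 + 0.3700)
  = 6.2100 / 1.4825 = 4.19

4.19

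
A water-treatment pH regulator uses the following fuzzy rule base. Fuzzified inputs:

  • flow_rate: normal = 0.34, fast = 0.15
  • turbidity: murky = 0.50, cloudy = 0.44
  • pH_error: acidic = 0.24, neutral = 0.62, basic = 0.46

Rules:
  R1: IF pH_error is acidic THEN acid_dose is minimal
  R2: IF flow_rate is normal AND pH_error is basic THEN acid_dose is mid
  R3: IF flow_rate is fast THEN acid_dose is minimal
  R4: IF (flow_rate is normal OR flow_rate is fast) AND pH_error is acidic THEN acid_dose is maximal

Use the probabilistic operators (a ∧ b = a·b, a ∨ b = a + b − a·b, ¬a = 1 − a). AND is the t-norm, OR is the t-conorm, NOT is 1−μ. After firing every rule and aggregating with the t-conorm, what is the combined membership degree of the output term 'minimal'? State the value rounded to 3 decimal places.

R1: acidic=0.24 → w = 0.2400
R2: normal=0.34, basic=0.46; AND[a·b] → w = 0.1564
R3: fast=0.15 → w = 0.1500
R4: (normal=0.34 OR fast=0.15) = 0.4390; AND[a·b] with acidic=0.24 → w = 0.1054
Rules with consequent 'minimal': {R1, R3} → strengths 0.2400, 0.1500
Aggregate via t-conorm [a + b − a·b]: 0.3540

0.354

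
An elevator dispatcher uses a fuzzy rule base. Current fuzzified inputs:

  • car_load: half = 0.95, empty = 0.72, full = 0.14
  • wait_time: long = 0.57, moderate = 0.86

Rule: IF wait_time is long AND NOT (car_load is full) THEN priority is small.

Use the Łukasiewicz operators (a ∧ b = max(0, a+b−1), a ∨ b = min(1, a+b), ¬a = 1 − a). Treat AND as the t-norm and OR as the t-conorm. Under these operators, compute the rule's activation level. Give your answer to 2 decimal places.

0.43

firing strength: long=0.57, ¬full=1−0.14=0.86; AND[max(0, a+b−1)] → w = 0.43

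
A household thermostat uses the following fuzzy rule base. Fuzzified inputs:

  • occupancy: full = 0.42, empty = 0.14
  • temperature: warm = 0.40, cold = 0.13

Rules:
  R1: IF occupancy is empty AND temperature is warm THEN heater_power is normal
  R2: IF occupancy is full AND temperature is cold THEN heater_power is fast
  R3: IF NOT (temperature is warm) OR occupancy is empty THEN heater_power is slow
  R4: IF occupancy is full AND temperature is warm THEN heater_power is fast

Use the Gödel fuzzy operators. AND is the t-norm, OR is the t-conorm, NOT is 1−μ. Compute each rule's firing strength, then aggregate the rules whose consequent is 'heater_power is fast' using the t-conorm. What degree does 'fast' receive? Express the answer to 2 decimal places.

R1: empty=0.14, warm=0.40; AND[min(a, b)] → w = 0.14
R2: full=0.42, cold=0.13; AND[min(a, b)] → w = 0.13
R3: ¬warm=1−0.40=0.60, empty=0.14; OR[max(a, b)] → w = 0.60
R4: full=0.42, warm=0.40; AND[min(a, b)] → w = 0.40
Rules with consequent 'fast': {R2, R4} → strengths 0.13, 0.40
Aggregate via t-conorm [max(a, b)]: 0.40

0.40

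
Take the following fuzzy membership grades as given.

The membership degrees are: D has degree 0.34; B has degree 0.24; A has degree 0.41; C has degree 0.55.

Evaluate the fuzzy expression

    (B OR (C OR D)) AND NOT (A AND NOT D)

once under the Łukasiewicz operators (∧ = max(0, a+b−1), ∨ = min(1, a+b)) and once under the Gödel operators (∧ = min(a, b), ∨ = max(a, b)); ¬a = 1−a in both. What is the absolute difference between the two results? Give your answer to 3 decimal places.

0.380

Under Łukasiewicz:
  C OR D = min(1, a+b) on (0.55, 0.34) = 0.89
  B OR (C OR D) = min(1, a+b) on (0.24, 0.89) = 1.00
  NOT D = 1 − 0.34 = 0.66
  A AND NOT D = max(0, a+b−1) on (0.41, 0.66) = 0.07
  NOT (A AND NOT D) = 1 − 0.07 = 0.93
  (B OR (C OR D)) AND NOT (A AND NOT D) = max(0, a+b−1) on (1.00, 0.93) = 0.93
  → value = 0.9300
Under Gödel:
  C OR D = max(a, b) on (0.55, 0.34) = 0.55
  B OR (C OR D) = max(a, b) on (0.24, 0.55) = 0.55
  NOT D = 1 − 0.34 = 0.66
  A AND NOT D = min(a, b) on (0.41, 0.66) = 0.41
  NOT (A AND NOT D) = 1 − 0.41 = 0.59
  (B OR (C OR D)) AND NOT (A AND NOT D) = min(a, b) on (0.55, 0.59) = 0.55
  → value = 0.5500
|0.9300 − 0.5500| = 0.380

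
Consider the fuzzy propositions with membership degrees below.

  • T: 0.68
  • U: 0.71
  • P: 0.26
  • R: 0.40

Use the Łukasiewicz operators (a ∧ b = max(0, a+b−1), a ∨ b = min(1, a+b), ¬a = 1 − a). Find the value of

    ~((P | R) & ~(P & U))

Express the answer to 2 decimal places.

0.34

P | R = min(1, a+b) on (0.26, 0.40) = 0.66
P & U = max(0, a+b−1) on (0.26, 0.71) = 0.00
~(P & U) = 1 − 0.00 = 1.00
(P | R) & ~(P & U) = max(0, a+b−1) on (0.66, 1.00) = 0.66
~((P | R) & ~(P & U)) = 1 − 0.66 = 0.34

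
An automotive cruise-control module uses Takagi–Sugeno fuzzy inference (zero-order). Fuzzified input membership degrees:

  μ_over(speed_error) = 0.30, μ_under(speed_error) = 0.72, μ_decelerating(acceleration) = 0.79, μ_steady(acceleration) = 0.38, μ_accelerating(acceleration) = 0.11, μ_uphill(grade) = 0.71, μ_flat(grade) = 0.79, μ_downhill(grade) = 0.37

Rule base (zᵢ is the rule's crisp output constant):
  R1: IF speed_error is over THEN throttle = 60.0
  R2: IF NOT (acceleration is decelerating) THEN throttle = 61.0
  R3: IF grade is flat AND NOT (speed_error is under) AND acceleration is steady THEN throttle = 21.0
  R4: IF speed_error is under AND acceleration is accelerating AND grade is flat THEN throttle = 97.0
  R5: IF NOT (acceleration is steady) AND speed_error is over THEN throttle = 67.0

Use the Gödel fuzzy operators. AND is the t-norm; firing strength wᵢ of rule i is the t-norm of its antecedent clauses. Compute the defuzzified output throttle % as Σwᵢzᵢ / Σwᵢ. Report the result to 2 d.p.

R1 (z=60.0): over=0.30 → w = 0.30
R2 (z=61.0): ¬decelerating=1−0.79=0.21 → w = 0.21
R3 (z=21.0): flat=0.79, ¬under=1−0.72=0.28, steady=0.38; AND[min(a, b)] → w = 0.28
R4 (z=97.0): under=0.72, accelerating=0.11, flat=0.79; AND[min(a, b)] → w = 0.11
R5 (z=67.0): ¬steady=1−0.38=0.62, over=0.30; AND[min(a, b)] → w = 0.30
Weighted average = (0.30·60.0 + 0.21·61.0 + 0.28·21.0 + 0.11·97.0 + 0.30·67.0) / (0.30 + 0.21 + 0.28 + 0.11 + 0.30)
  = 67.4600 / 1.2000 = 56.22

56.22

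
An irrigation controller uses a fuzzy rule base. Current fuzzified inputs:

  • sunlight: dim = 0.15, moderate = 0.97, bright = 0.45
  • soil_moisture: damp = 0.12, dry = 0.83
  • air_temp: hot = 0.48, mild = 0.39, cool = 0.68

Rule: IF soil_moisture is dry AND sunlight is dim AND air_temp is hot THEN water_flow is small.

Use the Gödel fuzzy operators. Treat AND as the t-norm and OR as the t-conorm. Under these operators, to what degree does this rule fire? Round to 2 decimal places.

firing strength: dry=0.83, dim=0.15, hot=0.48; AND[min(a, b)] → w = 0.15

0.15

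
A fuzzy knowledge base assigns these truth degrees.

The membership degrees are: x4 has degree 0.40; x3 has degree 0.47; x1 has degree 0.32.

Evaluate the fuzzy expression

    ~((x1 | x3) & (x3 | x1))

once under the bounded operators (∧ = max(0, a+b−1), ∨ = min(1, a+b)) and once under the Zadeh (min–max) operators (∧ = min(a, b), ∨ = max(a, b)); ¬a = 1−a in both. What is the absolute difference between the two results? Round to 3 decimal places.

0.110

Under bounded:
  x1 | x3 = min(1, a+b) on (0.32, 0.47) = 0.79
  x3 | x1 = min(1, a+b) on (0.47, 0.32) = 0.79
  (x1 | x3) & (x3 | x1) = max(0, a+b−1) on (0.79, 0.79) = 0.58
  ~((x1 | x3) & (x3 | x1)) = 1 − 0.58 = 0.42
  → value = 0.4200
Under Zadeh (min–max):
  x1 | x3 = max(a, b) on (0.32, 0.47) = 0.47
  x3 | x1 = max(a, b) on (0.47, 0.32) = 0.47
  (x1 | x3) & (x3 | x1) = min(a, b) on (0.47, 0.47) = 0.47
  ~((x1 | x3) & (x3 | x1)) = 1 − 0.47 = 0.53
  → value = 0.5300
|0.4200 − 0.5300| = 0.110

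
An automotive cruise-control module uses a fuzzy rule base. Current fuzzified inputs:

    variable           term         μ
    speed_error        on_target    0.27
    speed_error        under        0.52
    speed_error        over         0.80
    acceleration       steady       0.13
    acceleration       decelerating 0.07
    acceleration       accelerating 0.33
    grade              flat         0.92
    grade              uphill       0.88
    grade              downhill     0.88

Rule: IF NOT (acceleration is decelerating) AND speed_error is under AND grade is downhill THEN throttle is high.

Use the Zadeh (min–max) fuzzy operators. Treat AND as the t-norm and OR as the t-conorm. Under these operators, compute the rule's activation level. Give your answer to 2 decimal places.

firing strength: ¬decelerating=1−0.07=0.93, under=0.52, downhill=0.88; AND[min(a, b)] → w = 0.52

0.52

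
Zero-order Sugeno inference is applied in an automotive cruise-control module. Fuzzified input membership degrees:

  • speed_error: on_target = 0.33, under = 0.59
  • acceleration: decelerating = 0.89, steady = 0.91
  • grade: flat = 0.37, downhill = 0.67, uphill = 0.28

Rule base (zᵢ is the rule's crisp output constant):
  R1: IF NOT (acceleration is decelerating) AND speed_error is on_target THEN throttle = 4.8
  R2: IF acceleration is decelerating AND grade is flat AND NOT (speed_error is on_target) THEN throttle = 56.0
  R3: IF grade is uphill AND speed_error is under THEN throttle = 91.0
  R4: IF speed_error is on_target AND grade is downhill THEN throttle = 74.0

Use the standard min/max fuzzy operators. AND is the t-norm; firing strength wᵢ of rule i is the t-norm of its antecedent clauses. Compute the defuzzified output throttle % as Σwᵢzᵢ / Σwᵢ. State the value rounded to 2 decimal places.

65.27

R1 (z=4.8): ¬decelerating=1−0.89=0.11, on_target=0.33; AND[min(a, b)] → w = 0.11
R2 (z=56.0): decelerating=0.89, flat=0.37, ¬on_target=1−0.33=0.67; AND[min(a, b)] → w = 0.37
R3 (z=91.0): uphill=0.28, under=0.59; AND[min(a, b)] → w = 0.28
R4 (z=74.0): on_target=0.33, downhill=0.67; AND[min(a, b)] → w = 0.33
Weighted average = (0.11·4.8 + 0.37·56.0 + 0.28·91.0 + 0.33·74.0) / (0.11 + 0.37 + 0.28 + 0.33)
  = 71.1480 / 1.0900 = 65.27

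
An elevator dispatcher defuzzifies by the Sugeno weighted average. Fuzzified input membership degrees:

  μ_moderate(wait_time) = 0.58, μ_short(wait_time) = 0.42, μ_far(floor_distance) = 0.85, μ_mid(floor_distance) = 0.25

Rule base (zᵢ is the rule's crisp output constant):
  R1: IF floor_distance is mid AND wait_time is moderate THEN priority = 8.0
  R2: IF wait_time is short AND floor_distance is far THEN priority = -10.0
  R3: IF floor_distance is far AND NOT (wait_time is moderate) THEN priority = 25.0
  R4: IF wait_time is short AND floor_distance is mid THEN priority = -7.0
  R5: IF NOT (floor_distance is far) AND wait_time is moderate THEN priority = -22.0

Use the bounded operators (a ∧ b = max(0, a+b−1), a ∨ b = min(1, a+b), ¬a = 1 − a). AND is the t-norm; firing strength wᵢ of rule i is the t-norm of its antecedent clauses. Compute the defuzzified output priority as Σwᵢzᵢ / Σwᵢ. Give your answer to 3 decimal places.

7.500

R1 (z=8.0): mid=0.25, moderate=0.58; AND[max(0, a+b−1)] → w = 0.00
R2 (z=-10.0): short=0.42, far=0.85; AND[max(0, a+b−1)] → w = 0.27
R3 (z=25.0): far=0.85, ¬moderate=1−0.58=0.42; AND[max(0, a+b−1)] → w = 0.27
R4 (z=-7.0): short=0.42, mid=0.25; AND[max(0, a+b−1)] → w = 0.00
R5 (z=-22.0): ¬far=1−0.85=0.15, moderate=0.58; AND[max(0, a+b−1)] → w = 0.00
Weighted average = (0.00·8.0 + 0.27·-10.0 + 0.27·25.0 + 0.00·-7.0 + 0.00·-22.0) / (0.00 + 0.27 + 0.27 + 0.00 + 0.00)
  = 4.0500 / 0.5400 = 7.500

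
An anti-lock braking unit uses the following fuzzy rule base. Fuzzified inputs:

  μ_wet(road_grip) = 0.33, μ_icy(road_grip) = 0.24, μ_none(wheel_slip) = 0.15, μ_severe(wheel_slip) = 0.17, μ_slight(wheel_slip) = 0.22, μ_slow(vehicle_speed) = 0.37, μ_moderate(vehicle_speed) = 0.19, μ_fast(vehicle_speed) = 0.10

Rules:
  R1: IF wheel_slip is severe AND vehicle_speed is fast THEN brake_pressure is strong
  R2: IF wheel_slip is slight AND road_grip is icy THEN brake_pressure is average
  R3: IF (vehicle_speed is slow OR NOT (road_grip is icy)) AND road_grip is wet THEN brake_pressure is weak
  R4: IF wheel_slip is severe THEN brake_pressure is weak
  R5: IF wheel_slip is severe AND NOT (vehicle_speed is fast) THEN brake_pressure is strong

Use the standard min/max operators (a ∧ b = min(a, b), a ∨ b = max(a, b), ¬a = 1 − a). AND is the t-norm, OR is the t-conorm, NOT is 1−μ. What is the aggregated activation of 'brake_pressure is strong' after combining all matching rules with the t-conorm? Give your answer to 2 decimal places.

0.17

R1: severe=0.17, fast=0.10; AND[min(a, b)] → w = 0.10
R2: slight=0.22, icy=0.24; AND[min(a, b)] → w = 0.22
R3: (slow=0.37 OR ¬icy=1−0.24=0.76) = 0.76; AND[min(a, b)] with wet=0.33 → w = 0.33
R4: severe=0.17 → w = 0.17
R5: severe=0.17, ¬fast=1−0.10=0.90; AND[min(a, b)] → w = 0.17
Rules with consequent 'strong': {R1, R5} → strengths 0.10, 0.17
Aggregate via t-conorm [max(a, b)]: 0.17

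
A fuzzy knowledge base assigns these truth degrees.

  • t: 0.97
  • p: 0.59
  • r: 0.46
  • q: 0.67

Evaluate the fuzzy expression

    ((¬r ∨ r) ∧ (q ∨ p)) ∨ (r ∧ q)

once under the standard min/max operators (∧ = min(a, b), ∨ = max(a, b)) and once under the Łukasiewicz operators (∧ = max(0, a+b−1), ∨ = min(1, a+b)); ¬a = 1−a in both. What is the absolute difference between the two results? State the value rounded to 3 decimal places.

0.460

Under standard min/max:
  ¬r = 1 − 0.46 = 0.54
  ¬r ∨ r = max(a, b) on (0.54, 0.46) = 0.54
  q ∨ p = max(a, b) on (0.67, 0.59) = 0.67
  (¬r ∨ r) ∧ (q ∨ p) = min(a, b) on (0.54, 0.67) = 0.54
  r ∧ q = min(a, b) on (0.46, 0.67) = 0.46
  ((¬r ∨ r) ∧ (q ∨ p)) ∨ (r ∧ q) = max(a, b) on (0.54, 0.46) = 0.54
  → value = 0.5400
Under Łukasiewicz:
  ¬r = 1 − 0.46 = 0.54
  ¬r ∨ r = min(1, a+b) on (0.54, 0.46) = 1.00
  q ∨ p = min(1, a+b) on (0.67, 0.59) = 1.00
  (¬r ∨ r) ∧ (q ∨ p) = max(0, a+b−1) on (1.00, 1.00) = 1.00
  r ∧ q = max(0, a+b−1) on (0.46, 0.67) = 0.13
  ((¬r ∨ r) ∧ (q ∨ p)) ∨ (r ∧ q) = min(1, a+b) on (1.00, 0.13) = 1.00
  → value = 1.0000
|0.5400 − 1.0000| = 0.460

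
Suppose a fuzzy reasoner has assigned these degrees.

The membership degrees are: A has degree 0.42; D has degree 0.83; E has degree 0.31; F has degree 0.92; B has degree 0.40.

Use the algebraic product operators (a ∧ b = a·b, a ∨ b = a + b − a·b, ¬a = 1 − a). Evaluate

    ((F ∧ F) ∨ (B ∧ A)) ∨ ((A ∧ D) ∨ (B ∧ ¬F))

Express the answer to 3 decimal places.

0.919

F ∧ F = a·b on (0.9200, 0.9200) = 0.8464
B ∧ A = a·b on (0.4000, 0.4200) = 0.1680
(F ∧ F) ∨ (B ∧ A) = a + b − a·b on (0.8464, 0.1680) = 0.8722
A ∧ D = a·b on (0.4200, 0.8300) = 0.3486
¬F = 1 − 0.9200 = 0.0800
B ∧ ¬F = a·b on (0.4000, 0.0800) = 0.0320
(A ∧ D) ∨ (B ∧ ¬F) = a + b − a·b on (0.3486, 0.0320) = 0.3694
((F ∧ F) ∨ (B ∧ A)) ∨ ((A ∧ D) ∨ (B ∧ ¬F)) = a + b − a·b on (0.8722, 0.3694) = 0.9194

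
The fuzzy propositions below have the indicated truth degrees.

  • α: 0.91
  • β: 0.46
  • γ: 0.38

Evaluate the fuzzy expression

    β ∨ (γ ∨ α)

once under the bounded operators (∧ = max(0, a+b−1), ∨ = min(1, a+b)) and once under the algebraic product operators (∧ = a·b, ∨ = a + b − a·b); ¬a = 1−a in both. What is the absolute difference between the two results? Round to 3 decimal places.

0.030

Under bounded:
  γ ∨ α = min(1, a+b) on (0.38, 0.91) = 1.00
  β ∨ (γ ∨ α) = min(1, a+b) on (0.46, 1.00) = 1.00
  → value = 1.0000
Under algebraic product:
  γ ∨ α = a + b − a·b on (0.3800, 0.9100) = 0.9442
  β ∨ (γ ∨ α) = a + b − a·b on (0.4600, 0.9442) = 0.9699
  → value = 0.9699
|1.0000 − 0.9699| = 0.030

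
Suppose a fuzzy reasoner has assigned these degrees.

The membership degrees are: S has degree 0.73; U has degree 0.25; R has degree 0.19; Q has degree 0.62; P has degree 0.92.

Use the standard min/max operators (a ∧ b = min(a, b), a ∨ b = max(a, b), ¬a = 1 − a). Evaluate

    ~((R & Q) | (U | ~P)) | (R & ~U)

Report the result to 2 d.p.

R & Q = min(a, b) on (0.19, 0.62) = 0.19
~P = 1 − 0.92 = 0.08
U | ~P = max(a, b) on (0.25, 0.08) = 0.25
(R & Q) | (U | ~P) = max(a, b) on (0.19, 0.25) = 0.25
~((R & Q) | (U | ~P)) = 1 − 0.25 = 0.75
~U = 1 − 0.25 = 0.75
R & ~U = min(a, b) on (0.19, 0.75) = 0.19
~((R & Q) | (U | ~P)) | (R & ~U) = max(a, b) on (0.75, 0.19) = 0.75

0.75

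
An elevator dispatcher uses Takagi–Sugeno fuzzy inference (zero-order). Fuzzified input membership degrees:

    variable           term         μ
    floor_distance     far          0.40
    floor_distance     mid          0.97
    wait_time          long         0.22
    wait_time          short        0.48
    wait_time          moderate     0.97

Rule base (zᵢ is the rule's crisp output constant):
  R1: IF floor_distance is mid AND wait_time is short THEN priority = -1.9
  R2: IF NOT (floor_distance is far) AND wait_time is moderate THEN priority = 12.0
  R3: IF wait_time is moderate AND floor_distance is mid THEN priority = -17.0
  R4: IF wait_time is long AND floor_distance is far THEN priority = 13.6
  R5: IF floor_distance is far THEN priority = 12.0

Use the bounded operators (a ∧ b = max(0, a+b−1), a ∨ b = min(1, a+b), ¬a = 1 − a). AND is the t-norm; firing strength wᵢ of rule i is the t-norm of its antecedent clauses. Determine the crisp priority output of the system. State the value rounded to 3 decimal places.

-2.201

R1 (z=-1.9): mid=0.97, short=0.48; AND[max(0, a+b−1)] → w = 0.45
R2 (z=12.0): ¬far=1−0.40=0.60, moderate=0.97; AND[max(0, a+b−1)] → w = 0.57
R3 (z=-17.0): moderate=0.97, mid=0.97; AND[max(0, a+b−1)] → w = 0.94
R4 (z=13.6): long=0.22, far=0.40; AND[max(0, a+b−1)] → w = 0.00
R5 (z=12.0): far=0.40 → w = 0.40
Weighted average = (0.45·-1.9 + 0.57·12.0 + 0.94·-17.0 + 0.00·13.6 + 0.40·12.0) / (0.45 + 0.57 + 0.94 + 0.00 + 0.40)
  = -5.1950 / 2.3600 = -2.201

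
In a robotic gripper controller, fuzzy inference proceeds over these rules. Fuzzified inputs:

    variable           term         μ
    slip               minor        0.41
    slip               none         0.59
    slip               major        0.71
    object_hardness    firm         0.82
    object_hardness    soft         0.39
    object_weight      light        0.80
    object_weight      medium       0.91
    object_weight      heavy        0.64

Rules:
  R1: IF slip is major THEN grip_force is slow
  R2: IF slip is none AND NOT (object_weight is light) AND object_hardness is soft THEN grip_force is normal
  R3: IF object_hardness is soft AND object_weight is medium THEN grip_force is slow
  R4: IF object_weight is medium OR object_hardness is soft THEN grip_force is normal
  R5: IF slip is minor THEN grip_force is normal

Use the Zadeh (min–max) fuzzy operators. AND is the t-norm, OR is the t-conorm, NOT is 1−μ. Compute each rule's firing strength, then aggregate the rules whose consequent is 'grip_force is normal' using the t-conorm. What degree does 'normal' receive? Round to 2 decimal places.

0.91

R1: major=0.71 → w = 0.71
R2: none=0.59, ¬light=1−0.80=0.20, soft=0.39; AND[min(a, b)] → w = 0.20
R3: soft=0.39, medium=0.91; AND[min(a, b)] → w = 0.39
R4: medium=0.91, soft=0.39; OR[max(a, b)] → w = 0.91
R5: minor=0.41 → w = 0.41
Rules with consequent 'normal': {R2, R4, R5} → strengths 0.20, 0.91, 0.41
Aggregate via t-conorm [max(a, b)]: 0.91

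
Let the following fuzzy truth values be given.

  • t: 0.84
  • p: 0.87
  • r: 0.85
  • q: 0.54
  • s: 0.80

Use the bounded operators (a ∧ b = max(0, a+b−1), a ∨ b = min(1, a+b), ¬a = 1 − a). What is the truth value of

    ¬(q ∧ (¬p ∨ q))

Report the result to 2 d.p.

0.79

¬p = 1 − 0.87 = 0.13
¬p ∨ q = min(1, a+b) on (0.13, 0.54) = 0.67
q ∧ (¬p ∨ q) = max(0, a+b−1) on (0.54, 0.67) = 0.21
¬(q ∧ (¬p ∨ q)) = 1 − 0.21 = 0.79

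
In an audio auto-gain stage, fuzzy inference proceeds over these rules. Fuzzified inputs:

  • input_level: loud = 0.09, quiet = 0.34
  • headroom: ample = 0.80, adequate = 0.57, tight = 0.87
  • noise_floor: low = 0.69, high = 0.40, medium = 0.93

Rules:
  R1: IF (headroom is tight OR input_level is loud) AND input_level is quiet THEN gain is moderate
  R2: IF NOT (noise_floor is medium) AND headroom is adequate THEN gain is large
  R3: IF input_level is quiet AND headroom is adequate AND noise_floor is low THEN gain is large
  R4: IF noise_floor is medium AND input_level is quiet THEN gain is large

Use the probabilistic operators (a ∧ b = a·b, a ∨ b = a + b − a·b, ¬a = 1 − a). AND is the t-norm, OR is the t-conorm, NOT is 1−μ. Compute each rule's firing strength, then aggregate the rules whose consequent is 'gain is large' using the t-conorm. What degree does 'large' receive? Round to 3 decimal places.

0.431

R1: (tight=0.87 OR loud=0.09) = 0.8817; AND[a·b] with quiet=0.34 → w = 0.2998
R2: ¬medium=1−0.93=0.07, adequate=0.57; AND[a·b] → w = 0.0399
R3: quiet=0.34, adequate=0.57, low=0.69; AND[a·b] → w = 0.1337
R4: medium=0.93, quiet=0.34; AND[a·b] → w = 0.3162
Rules with consequent 'large': {R2, R3, R4} → strengths 0.0399, 0.1337, 0.3162
Aggregate via t-conorm [a + b − a·b]: 0.4313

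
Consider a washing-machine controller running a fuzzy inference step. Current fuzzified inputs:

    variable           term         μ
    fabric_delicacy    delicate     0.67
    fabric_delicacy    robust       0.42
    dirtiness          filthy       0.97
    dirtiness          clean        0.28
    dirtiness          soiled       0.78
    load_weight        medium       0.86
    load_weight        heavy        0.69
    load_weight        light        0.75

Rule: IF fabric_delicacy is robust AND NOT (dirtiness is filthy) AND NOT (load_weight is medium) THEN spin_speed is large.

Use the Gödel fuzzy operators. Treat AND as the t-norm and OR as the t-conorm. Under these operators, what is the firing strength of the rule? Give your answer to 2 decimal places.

0.03

firing strength: robust=0.42, ¬filthy=1−0.97=0.03, ¬medium=1−0.86=0.14; AND[min(a, b)] → w = 0.03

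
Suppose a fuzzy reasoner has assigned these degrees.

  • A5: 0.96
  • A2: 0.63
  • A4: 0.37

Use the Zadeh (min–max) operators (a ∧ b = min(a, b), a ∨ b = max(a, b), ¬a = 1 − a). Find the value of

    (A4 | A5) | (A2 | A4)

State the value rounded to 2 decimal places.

A4 | A5 = max(a, b) on (0.37, 0.96) = 0.96
A2 | A4 = max(a, b) on (0.63, 0.37) = 0.63
(A4 | A5) | (A2 | A4) = max(a, b) on (0.96, 0.63) = 0.96

0.96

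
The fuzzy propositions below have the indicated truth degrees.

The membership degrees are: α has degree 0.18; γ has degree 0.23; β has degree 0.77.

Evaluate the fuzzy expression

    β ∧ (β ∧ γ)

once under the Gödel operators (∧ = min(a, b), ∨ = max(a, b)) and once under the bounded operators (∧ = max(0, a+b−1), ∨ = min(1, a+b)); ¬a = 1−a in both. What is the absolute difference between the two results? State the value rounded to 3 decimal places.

0.230

Under Gödel:
  β ∧ γ = min(a, b) on (0.77, 0.23) = 0.23
  β ∧ (β ∧ γ) = min(a, b) on (0.77, 0.23) = 0.23
  → value = 0.2300
Under bounded:
  β ∧ γ = max(0, a+b−1) on (0.77, 0.23) = 0.00
  β ∧ (β ∧ γ) = max(0, a+b−1) on (0.77, 0.00) = 0.00
  → value = 0.0000
|0.2300 − 0.0000| = 0.230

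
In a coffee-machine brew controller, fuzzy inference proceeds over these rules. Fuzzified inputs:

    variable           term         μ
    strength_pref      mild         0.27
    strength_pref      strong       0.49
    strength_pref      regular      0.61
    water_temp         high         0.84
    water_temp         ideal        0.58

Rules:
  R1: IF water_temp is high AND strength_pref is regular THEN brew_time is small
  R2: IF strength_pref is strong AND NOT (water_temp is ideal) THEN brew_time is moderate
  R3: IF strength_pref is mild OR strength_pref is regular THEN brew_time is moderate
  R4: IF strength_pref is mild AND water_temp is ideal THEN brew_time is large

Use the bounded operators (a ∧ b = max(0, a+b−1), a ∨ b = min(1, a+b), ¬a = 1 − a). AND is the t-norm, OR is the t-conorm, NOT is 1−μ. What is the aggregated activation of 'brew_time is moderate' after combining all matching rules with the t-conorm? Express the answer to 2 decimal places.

0.88

R1: high=0.84, regular=0.61; AND[max(0, a+b−1)] → w = 0.45
R2: strong=0.49, ¬ideal=1−0.58=0.42; AND[max(0, a+b−1)] → w = 0.00
R3: mild=0.27, regular=0.61; OR[min(1, a+b)] → w = 0.88
R4: mild=0.27, ideal=0.58; AND[max(0, a+b−1)] → w = 0.00
Rules with consequent 'moderate': {R2, R3} → strengths 0.00, 0.88
Aggregate via t-conorm [min(1, a+b)]: 0.88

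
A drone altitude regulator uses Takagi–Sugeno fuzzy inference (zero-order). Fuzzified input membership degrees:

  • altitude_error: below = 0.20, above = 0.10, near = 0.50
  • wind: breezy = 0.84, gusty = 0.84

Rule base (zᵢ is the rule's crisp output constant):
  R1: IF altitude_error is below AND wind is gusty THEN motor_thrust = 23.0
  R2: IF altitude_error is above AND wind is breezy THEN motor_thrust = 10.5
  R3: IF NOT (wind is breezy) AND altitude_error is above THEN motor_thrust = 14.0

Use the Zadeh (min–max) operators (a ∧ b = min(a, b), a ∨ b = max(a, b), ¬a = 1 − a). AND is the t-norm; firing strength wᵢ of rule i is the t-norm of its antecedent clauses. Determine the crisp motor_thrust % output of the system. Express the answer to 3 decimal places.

17.625

R1 (z=23.0): below=0.20, gusty=0.84; AND[min(a, b)] → w = 0.20
R2 (z=10.5): above=0.10, breezy=0.84; AND[min(a, b)] → w = 0.10
R3 (z=14.0): ¬breezy=1−0.84=0.16, above=0.10; AND[min(a, b)] → w = 0.10
Weighted average = (0.20·23.0 + 0.10·10.5 + 0.10·14.0) / (0.20 + 0.10 + 0.10)
  = 7.0500 / 0.4000 = 17.625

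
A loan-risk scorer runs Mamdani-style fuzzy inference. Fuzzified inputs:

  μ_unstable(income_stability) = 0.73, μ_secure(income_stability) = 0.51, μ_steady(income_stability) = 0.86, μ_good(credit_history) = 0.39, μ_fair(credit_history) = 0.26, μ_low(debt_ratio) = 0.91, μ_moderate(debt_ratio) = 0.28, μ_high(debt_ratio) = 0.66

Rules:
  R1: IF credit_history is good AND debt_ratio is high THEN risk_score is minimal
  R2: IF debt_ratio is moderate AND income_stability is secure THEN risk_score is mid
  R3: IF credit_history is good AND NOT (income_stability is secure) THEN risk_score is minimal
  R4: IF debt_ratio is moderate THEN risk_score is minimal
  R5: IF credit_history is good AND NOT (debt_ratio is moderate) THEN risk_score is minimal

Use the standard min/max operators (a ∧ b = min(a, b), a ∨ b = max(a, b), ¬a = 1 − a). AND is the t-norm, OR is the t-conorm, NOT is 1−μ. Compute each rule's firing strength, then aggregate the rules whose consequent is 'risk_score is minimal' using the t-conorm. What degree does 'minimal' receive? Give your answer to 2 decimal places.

R1: good=0.39, high=0.66; AND[min(a, b)] → w = 0.39
R2: moderate=0.28, secure=0.51; AND[min(a, b)] → w = 0.28
R3: good=0.39, ¬secure=1−0.51=0.49; AND[min(a, b)] → w = 0.39
R4: moderate=0.28 → w = 0.28
R5: good=0.39, ¬moderate=1−0.28=0.72; AND[min(a, b)] → w = 0.39
Rules with consequent 'minimal': {R1, R3, R4, R5} → strengths 0.39, 0.39, 0.28, 0.39
Aggregate via t-conorm [max(a, b)]: 0.39

0.39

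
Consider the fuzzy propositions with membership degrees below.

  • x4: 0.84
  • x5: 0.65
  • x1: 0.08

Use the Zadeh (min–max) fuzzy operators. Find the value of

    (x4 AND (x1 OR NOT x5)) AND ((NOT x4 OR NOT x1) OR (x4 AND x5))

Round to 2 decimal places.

NOT x5 = 1 − 0.65 = 0.35
x1 OR NOT x5 = max(a, b) on (0.08, 0.35) = 0.35
x4 AND (x1 OR NOT x5) = min(a, b) on (0.84, 0.35) = 0.35
NOT x4 = 1 − 0.84 = 0.16
NOT x1 = 1 − 0.08 = 0.92
NOT x4 OR NOT x1 = max(a, b) on (0.16, 0.92) = 0.92
x4 AND x5 = min(a, b) on (0.84, 0.65) = 0.65
(NOT x4 OR NOT x1) OR (x4 AND x5) = max(a, b) on (0.92, 0.65) = 0.92
(x4 AND (x1 OR NOT x5)) AND ((NOT x4 OR NOT x1) OR (x4 AND x5)) = min(a, b) on (0.35, 0.92) = 0.35

0.35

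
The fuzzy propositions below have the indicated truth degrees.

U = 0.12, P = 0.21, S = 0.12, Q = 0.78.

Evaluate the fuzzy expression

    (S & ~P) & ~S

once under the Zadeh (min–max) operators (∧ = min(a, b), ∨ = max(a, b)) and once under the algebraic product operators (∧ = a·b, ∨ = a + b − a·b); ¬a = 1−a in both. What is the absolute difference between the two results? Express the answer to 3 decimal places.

Under Zadeh (min–max):
  ~P = 1 − 0.21 = 0.79
  S & ~P = min(a, b) on (0.12, 0.79) = 0.12
  ~S = 1 − 0.12 = 0.88
  (S & ~P) & ~S = min(a, b) on (0.12, 0.88) = 0.12
  → value = 0.1200
Under algebraic product:
  ~P = 1 − 0.2100 = 0.7900
  S & ~P = a·b on (0.1200, 0.7900) = 0.0948
  ~S = 1 − 0.1200 = 0.8800
  (S & ~P) & ~S = a·b on (0.0948, 0.8800) = 0.0834
  → value = 0.0834
|0.1200 − 0.0834| = 0.037

0.037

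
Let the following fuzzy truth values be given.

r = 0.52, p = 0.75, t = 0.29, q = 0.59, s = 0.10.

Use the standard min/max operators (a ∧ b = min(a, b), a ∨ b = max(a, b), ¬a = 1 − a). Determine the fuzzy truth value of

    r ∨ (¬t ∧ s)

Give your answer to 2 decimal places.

¬t = 1 − 0.29 = 0.71
¬t ∧ s = min(a, b) on (0.71, 0.10) = 0.10
r ∨ (¬t ∧ s) = max(a, b) on (0.52, 0.10) = 0.52

0.52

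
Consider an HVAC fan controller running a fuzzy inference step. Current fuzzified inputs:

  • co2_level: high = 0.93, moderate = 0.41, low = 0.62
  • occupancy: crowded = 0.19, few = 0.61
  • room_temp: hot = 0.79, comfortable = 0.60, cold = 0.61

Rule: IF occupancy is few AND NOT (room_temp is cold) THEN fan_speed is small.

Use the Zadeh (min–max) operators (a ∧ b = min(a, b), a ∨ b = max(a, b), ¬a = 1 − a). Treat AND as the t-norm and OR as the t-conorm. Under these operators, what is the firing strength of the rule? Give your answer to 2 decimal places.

0.39

firing strength: few=0.61, ¬cold=1−0.61=0.39; AND[min(a, b)] → w = 0.39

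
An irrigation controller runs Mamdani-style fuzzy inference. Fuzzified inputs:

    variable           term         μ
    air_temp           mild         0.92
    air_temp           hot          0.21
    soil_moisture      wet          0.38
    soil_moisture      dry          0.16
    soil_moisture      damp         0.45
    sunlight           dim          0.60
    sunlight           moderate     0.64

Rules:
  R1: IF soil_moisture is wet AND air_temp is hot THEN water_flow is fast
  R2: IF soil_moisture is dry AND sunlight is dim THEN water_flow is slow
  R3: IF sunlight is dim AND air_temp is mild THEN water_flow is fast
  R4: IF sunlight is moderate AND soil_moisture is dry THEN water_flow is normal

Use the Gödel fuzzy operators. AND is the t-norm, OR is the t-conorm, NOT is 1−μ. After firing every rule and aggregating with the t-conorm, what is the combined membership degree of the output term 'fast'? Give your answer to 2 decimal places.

0.60

R1: wet=0.38, hot=0.21; AND[min(a, b)] → w = 0.21
R2: dry=0.16, dim=0.60; AND[min(a, b)] → w = 0.16
R3: dim=0.60, mild=0.92; AND[min(a, b)] → w = 0.60
R4: moderate=0.64, dry=0.16; AND[min(a, b)] → w = 0.16
Rules with consequent 'fast': {R1, R3} → strengths 0.21, 0.60
Aggregate via t-conorm [max(a, b)]: 0.60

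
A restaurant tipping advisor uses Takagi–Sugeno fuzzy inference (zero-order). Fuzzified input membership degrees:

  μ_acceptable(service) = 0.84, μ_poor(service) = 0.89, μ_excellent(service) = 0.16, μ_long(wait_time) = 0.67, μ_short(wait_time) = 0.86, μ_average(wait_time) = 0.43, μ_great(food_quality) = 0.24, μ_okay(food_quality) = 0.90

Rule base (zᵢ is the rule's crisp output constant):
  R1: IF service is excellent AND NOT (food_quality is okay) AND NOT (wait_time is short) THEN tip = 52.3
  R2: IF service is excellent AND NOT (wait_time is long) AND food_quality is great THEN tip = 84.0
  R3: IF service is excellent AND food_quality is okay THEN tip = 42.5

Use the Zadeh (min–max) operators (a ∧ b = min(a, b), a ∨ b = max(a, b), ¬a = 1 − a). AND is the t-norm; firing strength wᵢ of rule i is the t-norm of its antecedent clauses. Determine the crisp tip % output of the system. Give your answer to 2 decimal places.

R1 (z=52.3): excellent=0.16, ¬okay=1−0.90=0.10, ¬short=1−0.86=0.14; AND[min(a, b)] → w = 0.10
R2 (z=84.0): excellent=0.16, ¬long=1−0.67=0.33, great=0.24; AND[min(a, b)] → w = 0.16
R3 (z=42.5): excellent=0.16, okay=0.90; AND[min(a, b)] → w = 0.16
Weighted average = (0.10·52.3 + 0.16·84.0 + 0.16·42.5) / (0.10 + 0.16 + 0.16)
  = 25.4700 / 0.4200 = 60.64

60.64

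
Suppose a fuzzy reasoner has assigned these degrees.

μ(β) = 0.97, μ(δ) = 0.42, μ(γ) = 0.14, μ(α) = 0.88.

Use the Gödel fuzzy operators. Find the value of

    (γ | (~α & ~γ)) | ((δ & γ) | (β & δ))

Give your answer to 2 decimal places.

~α = 1 − 0.88 = 0.12
~γ = 1 − 0.14 = 0.86
~α & ~γ = min(a, b) on (0.12, 0.86) = 0.12
γ | (~α & ~γ) = max(a, b) on (0.14, 0.12) = 0.14
δ & γ = min(a, b) on (0.42, 0.14) = 0.14
β & δ = min(a, b) on (0.97, 0.42) = 0.42
(δ & γ) | (β & δ) = max(a, b) on (0.14, 0.42) = 0.42
(γ | (~α & ~γ)) | ((δ & γ) | (β & δ)) = max(a, b) on (0.14, 0.42) = 0.42

0.42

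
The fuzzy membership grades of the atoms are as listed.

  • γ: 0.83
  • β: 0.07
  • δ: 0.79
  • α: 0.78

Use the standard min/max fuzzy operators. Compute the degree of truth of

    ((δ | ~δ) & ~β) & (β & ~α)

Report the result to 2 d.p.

0.07

~δ = 1 − 0.79 = 0.21
δ | ~δ = max(a, b) on (0.79, 0.21) = 0.79
~β = 1 − 0.07 = 0.93
(δ | ~δ) & ~β = min(a, b) on (0.79, 0.93) = 0.79
~α = 1 − 0.78 = 0.22
β & ~α = min(a, b) on (0.07, 0.22) = 0.07
((δ | ~δ) & ~β) & (β & ~α) = min(a, b) on (0.79, 0.07) = 0.07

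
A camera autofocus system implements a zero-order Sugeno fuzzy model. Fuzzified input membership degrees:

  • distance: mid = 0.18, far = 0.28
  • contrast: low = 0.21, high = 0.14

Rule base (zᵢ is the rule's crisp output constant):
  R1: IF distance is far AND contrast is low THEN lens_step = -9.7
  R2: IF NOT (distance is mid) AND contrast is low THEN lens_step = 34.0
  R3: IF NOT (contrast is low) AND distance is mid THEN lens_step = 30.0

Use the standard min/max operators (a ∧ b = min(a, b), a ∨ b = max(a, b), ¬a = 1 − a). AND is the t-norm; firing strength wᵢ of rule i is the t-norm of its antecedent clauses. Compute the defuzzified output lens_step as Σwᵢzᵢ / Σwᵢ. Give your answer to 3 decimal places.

17.505

R1 (z=-9.7): far=0.28, low=0.21; AND[min(a, b)] → w = 0.21
R2 (z=34.0): ¬mid=1−0.18=0.82, low=0.21; AND[min(a, b)] → w = 0.21
R3 (z=30.0): ¬low=1−0.21=0.79, mid=0.18; AND[min(a, b)] → w = 0.18
Weighted average = (0.21·-9.7 + 0.21·34.0 + 0.18·30.0) / (0.21 + 0.21 + 0.18)
  = 10.5030 / 0.6000 = 17.505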